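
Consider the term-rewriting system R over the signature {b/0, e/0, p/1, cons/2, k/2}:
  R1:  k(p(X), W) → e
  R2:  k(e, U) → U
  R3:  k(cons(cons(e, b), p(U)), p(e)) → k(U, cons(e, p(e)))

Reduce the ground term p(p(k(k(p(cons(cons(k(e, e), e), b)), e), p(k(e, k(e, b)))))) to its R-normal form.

1. p(p(k(k(p(cons(cons(k(e, e), e), b)), e), p(k(e, k(e, b))))))  →  p(p(k(e, p(k(e, k(e, b))))))   [R1 at 1.1.1]
2. p(p(k(e, p(k(e, k(e, b))))))  →  p(p(p(k(e, k(e, b)))))   [R2 at 1.1]
3. p(p(p(k(e, k(e, b)))))  →  p(p(p(k(e, b))))   [R2 at 1.1.1]
4. p(p(p(k(e, b))))  →  p(p(p(b)))   [R2 at 1.1.1]

p(p(p(b)))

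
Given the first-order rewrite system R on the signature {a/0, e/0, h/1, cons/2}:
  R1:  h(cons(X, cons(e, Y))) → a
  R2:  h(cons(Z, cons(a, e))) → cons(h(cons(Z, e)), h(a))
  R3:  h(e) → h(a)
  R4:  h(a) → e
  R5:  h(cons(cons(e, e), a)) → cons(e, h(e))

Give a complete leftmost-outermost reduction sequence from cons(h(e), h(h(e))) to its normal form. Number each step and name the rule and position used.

cons(e, e)

1. cons(h(e), h(h(e)))  →  cons(h(a), h(h(e)))   [R3 at 1]
2. cons(h(a), h(h(e)))  →  cons(e, h(h(e)))   [R4 at 1]
3. cons(e, h(h(e)))  →  cons(e, h(h(a)))   [R3 at 2.1]
4. cons(e, h(h(a)))  →  cons(e, h(e))   [R4 at 2.1]
5. cons(e, h(e))  →  cons(e, h(a))   [R3 at 2]
6. cons(e, h(a))  →  cons(e, e)   [R4 at 2]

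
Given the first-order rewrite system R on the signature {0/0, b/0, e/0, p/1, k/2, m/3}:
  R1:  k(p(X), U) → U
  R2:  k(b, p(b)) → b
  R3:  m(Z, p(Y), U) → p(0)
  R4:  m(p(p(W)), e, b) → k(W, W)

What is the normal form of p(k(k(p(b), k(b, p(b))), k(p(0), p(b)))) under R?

p(b)

1. p(k(k(p(b), k(b, p(b))), k(p(0), p(b))))  →  p(k(k(b, p(b)), k(p(0), p(b))))   [R1 at 1.1]
2. p(k(k(b, p(b)), k(p(0), p(b))))  →  p(k(b, k(p(0), p(b))))   [R2 at 1.1]
3. p(k(b, k(p(0), p(b))))  →  p(k(b, p(b)))   [R1 at 1.2]
4. p(k(b, p(b)))  →  p(b)   [R2 at 1]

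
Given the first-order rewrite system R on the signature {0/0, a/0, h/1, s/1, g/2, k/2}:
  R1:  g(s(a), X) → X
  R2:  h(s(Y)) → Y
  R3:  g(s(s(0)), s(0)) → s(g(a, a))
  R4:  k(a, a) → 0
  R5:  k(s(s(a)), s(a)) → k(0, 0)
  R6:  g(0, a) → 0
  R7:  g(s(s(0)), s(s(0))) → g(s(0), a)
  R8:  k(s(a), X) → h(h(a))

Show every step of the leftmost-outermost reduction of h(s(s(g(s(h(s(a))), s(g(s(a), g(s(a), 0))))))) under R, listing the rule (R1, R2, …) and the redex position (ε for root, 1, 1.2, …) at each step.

s(s(0))

1. h(s(s(g(s(h(s(a))), s(g(s(a), g(s(a), 0)))))))  →  s(g(s(h(s(a))), s(g(s(a), g(s(a), 0)))))   [R2 at ε]
2. s(g(s(h(s(a))), s(g(s(a), g(s(a), 0)))))  →  s(g(s(a), s(g(s(a), g(s(a), 0)))))   [R2 at 1.1.1]
3. s(g(s(a), s(g(s(a), g(s(a), 0)))))  →  s(s(g(s(a), g(s(a), 0))))   [R1 at 1]
4. s(s(g(s(a), g(s(a), 0))))  →  s(s(g(s(a), 0)))   [R1 at 1.1]
5. s(s(g(s(a), 0)))  →  s(s(0))   [R1 at 1.1]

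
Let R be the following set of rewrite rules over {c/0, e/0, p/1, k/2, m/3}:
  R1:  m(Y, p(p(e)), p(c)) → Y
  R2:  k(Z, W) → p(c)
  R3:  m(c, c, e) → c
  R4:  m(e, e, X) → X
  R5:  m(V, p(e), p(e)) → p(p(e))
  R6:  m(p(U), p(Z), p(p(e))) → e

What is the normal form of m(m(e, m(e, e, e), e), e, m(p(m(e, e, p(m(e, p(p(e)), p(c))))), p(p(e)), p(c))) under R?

1. m(m(e, m(e, e, e), e), e, m(p(m(e, e, p(m(e, p(p(e)), p(c))))), p(p(e)), p(c)))  →  m(m(e, e, e), e, m(p(m(e, e, p(m(e, p(p(e)), p(c))))), p(p(e)), p(c)))   [R4 at 1.2]
2. m(m(e, e, e), e, m(p(m(e, e, p(m(e, p(p(e)), p(c))))), p(p(e)), p(c)))  →  m(e, e, m(p(m(e, e, p(m(e, p(p(e)), p(c))))), p(p(e)), p(c)))   [R4 at 1]
3. m(e, e, m(p(m(e, e, p(m(e, p(p(e)), p(c))))), p(p(e)), p(c)))  →  m(p(m(e, e, p(m(e, p(p(e)), p(c))))), p(p(e)), p(c))   [R4 at ε]
4. m(p(m(e, e, p(m(e, p(p(e)), p(c))))), p(p(e)), p(c))  →  p(m(e, e, p(m(e, p(p(e)), p(c)))))   [R1 at ε]
5. p(m(e, e, p(m(e, p(p(e)), p(c)))))  →  p(p(m(e, p(p(e)), p(c))))   [R4 at 1]
6. p(p(m(e, p(p(e)), p(c))))  →  p(p(e))   [R1 at 1.1]

p(p(e))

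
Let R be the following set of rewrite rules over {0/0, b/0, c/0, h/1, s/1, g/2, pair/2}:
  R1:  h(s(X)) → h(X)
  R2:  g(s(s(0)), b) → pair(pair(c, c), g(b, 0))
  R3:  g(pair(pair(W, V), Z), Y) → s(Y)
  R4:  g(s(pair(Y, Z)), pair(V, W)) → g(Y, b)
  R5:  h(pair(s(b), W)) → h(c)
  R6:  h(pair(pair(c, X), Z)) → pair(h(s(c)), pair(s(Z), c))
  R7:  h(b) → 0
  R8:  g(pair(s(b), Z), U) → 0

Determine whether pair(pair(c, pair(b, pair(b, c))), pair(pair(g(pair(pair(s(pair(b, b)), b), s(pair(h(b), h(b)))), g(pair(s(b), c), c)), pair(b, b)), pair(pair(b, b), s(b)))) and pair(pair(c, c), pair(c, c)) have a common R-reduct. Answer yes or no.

Reduce t₁ = pair(pair(c, pair(b, pair(b, c))), pair(pair(g(pair(pair(s(pair(b, b)), b), s(pair(h(b), h(b)))), g(pair(s(b), c), c)), pair(b, b)), pair(pair(b, b), s(b)))):
1. pair(pair(c, pair(b, pair(b, c))), pair(pair(g(pair(pair(s(pair(b, b)), b), s(pair(h(b), h(b)))), g(pair(s(b), c), c)), pair(b, b)), pair(pair(b, b), s(b))))  →  pair(pair(c, pair(b, pair(b, c))), pair(pair(s(g(pair(s(b), c), c)), pair(b, b)), pair(pair(b, b), s(b))))   [R3 at 2.1.1]
2. pair(pair(c, pair(b, pair(b, c))), pair(pair(s(g(pair(s(b), c), c)), pair(b, b)), pair(pair(b, b), s(b))))  →  pair(pair(c, pair(b, pair(b, c))), pair(pair(s(0), pair(b, b)), pair(pair(b, b), s(b))))   [R8 at 2.1.1.1]

Reduce t₂ = pair(pair(c, c), pair(c, c)):

no — NF(t₁) = pair(pair(c, pair(b, pair(b, c))), pair(pair(s(0), pair(b, b)), pair(pair(b, b), s(b)))), NF(t₂) = pair(pair(c, c), pair(c, c))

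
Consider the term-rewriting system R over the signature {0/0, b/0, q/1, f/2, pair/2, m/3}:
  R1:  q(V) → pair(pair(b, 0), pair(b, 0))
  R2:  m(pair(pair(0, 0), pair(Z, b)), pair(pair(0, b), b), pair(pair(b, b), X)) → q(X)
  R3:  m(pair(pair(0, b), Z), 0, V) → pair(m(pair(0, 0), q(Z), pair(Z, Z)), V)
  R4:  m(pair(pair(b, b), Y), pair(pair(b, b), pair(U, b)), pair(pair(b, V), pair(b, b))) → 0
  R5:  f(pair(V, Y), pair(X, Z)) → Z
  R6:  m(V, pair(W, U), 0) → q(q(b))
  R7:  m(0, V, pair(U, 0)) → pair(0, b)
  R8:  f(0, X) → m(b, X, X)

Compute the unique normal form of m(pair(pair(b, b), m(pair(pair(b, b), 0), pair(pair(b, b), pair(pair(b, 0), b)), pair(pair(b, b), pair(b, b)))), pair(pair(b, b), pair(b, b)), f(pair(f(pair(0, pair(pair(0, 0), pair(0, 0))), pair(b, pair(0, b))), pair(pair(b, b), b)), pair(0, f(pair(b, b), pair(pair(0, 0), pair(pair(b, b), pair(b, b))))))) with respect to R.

0

1. m(pair(pair(b, b), m(pair(pair(b, b), 0), pair(pair(b, b), pair(pair(b, 0), b)), pair(pair(b, b), pair(b, b)))), pair(pair(b, b), pair(b, b)), f(pair(f(pair(0, pair(pair(0, 0), pair(0, 0))), pair(b, pair(0, b))), pair(pair(b, b), b)), pair(0, f(pair(b, b), pair(pair(0, 0), pair(pair(b, b), pair(b, b)))))))  →  m(pair(pair(b, b), 0), pair(pair(b, b), pair(b, b)), f(pair(f(pair(0, pair(pair(0, 0), pair(0, 0))), pair(b, pair(0, b))), pair(pair(b, b), b)), pair(0, f(pair(b, b), pair(pair(0, 0), pair(pair(b, b), pair(b, b)))))))   [R4 at 1.2]
2. m(pair(pair(b, b), 0), pair(pair(b, b), pair(b, b)), f(pair(f(pair(0, pair(pair(0, 0), pair(0, 0))), pair(b, pair(0, b))), pair(pair(b, b), b)), pair(0, f(pair(b, b), pair(pair(0, 0), pair(pair(b, b), pair(b, b)))))))  →  m(pair(pair(b, b), 0), pair(pair(b, b), pair(b, b)), f(pair(b, b), pair(pair(0, 0), pair(pair(b, b), pair(b, b)))))   [R5 at 3]
3. m(pair(pair(b, b), 0), pair(pair(b, b), pair(b, b)), f(pair(b, b), pair(pair(0, 0), pair(pair(b, b), pair(b, b)))))  →  m(pair(pair(b, b), 0), pair(pair(b, b), pair(b, b)), pair(pair(b, b), pair(b, b)))   [R5 at 3]
4. m(pair(pair(b, b), 0), pair(pair(b, b), pair(b, b)), pair(pair(b, b), pair(b, b)))  →  0   [R4 at ε]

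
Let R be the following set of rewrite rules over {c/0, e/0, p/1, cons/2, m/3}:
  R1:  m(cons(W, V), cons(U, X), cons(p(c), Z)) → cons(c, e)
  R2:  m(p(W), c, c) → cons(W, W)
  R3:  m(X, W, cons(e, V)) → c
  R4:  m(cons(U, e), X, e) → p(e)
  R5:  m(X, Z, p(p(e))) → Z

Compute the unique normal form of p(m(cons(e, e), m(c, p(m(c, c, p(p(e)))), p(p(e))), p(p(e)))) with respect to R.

p(p(c))

1. p(m(cons(e, e), m(c, p(m(c, c, p(p(e)))), p(p(e))), p(p(e))))  →  p(m(c, p(m(c, c, p(p(e)))), p(p(e))))   [R5 at 1]
2. p(m(c, p(m(c, c, p(p(e)))), p(p(e))))  →  p(p(m(c, c, p(p(e)))))   [R5 at 1]
3. p(p(m(c, c, p(p(e)))))  →  p(p(c))   [R5 at 1.1]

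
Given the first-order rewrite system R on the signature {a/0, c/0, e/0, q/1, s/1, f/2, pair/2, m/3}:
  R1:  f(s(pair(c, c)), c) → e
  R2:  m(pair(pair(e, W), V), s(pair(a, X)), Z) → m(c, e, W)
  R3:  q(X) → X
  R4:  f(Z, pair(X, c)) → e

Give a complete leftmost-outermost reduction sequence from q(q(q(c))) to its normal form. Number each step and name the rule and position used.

c

1. q(q(q(c)))  →  q(q(c))   [R3 at ε]
2. q(q(c))  →  q(c)   [R3 at ε]
3. q(c)  →  c   [R3 at ε]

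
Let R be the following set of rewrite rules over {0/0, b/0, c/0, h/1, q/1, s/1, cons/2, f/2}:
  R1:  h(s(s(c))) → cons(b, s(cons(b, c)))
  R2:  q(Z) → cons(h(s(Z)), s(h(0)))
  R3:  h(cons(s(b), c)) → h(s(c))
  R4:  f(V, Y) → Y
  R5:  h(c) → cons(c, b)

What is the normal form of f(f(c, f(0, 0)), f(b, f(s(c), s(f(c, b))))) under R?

1. f(f(c, f(0, 0)), f(b, f(s(c), s(f(c, b)))))  →  f(b, f(s(c), s(f(c, b))))   [R4 at ε]
2. f(b, f(s(c), s(f(c, b))))  →  f(s(c), s(f(c, b)))   [R4 at ε]
3. f(s(c), s(f(c, b)))  →  s(f(c, b))   [R4 at ε]
4. s(f(c, b))  →  s(b)   [R4 at 1]

s(b)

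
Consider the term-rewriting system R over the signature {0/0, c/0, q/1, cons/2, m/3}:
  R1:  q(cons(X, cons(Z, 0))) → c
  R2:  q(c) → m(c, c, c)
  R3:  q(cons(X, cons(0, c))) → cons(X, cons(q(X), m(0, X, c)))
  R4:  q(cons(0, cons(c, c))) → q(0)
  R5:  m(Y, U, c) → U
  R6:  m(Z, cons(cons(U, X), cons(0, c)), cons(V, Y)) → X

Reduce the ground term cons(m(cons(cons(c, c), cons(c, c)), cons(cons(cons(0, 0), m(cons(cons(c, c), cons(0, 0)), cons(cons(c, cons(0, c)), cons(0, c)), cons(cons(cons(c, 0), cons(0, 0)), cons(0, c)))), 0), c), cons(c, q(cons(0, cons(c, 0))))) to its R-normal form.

1. cons(m(cons(cons(c, c), cons(c, c)), cons(cons(cons(0, 0), m(cons(cons(c, c), cons(0, 0)), cons(cons(c, cons(0, c)), cons(0, c)), cons(cons(cons(c, 0), cons(0, 0)), cons(0, c)))), 0), c), cons(c, q(cons(0, cons(c, 0)))))  →  cons(cons(cons(cons(0, 0), m(cons(cons(c, c), cons(0, 0)), cons(cons(c, cons(0, c)), cons(0, c)), cons(cons(cons(c, 0), cons(0, 0)), cons(0, c)))), 0), cons(c, q(cons(0, cons(c, 0)))))   [R5 at 1]
2. cons(cons(cons(cons(0, 0), m(cons(cons(c, c), cons(0, 0)), cons(cons(c, cons(0, c)), cons(0, c)), cons(cons(cons(c, 0), cons(0, 0)), cons(0, c)))), 0), cons(c, q(cons(0, cons(c, 0)))))  →  cons(cons(cons(cons(0, 0), cons(0, c)), 0), cons(c, q(cons(0, cons(c, 0)))))   [R6 at 1.1.2]
3. cons(cons(cons(cons(0, 0), cons(0, c)), 0), cons(c, q(cons(0, cons(c, 0)))))  →  cons(cons(cons(cons(0, 0), cons(0, c)), 0), cons(c, c))   [R1 at 2.2]

cons(cons(cons(cons(0, 0), cons(0, c)), 0), cons(c, c))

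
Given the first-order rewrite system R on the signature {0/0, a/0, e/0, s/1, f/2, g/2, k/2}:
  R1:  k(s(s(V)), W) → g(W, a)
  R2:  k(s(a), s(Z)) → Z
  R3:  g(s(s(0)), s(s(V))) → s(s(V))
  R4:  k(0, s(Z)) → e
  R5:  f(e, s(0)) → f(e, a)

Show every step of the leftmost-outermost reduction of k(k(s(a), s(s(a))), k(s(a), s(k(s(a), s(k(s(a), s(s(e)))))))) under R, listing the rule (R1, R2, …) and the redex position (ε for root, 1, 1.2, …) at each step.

e

1. k(k(s(a), s(s(a))), k(s(a), s(k(s(a), s(k(s(a), s(s(e))))))))  →  k(s(a), k(s(a), s(k(s(a), s(k(s(a), s(s(e))))))))   [R2 at 1]
2. k(s(a), k(s(a), s(k(s(a), s(k(s(a), s(s(e))))))))  →  k(s(a), k(s(a), s(k(s(a), s(s(e))))))   [R2 at 2]
3. k(s(a), k(s(a), s(k(s(a), s(s(e))))))  →  k(s(a), k(s(a), s(s(e))))   [R2 at 2]
4. k(s(a), k(s(a), s(s(e))))  →  k(s(a), s(e))   [R2 at 2]
5. k(s(a), s(e))  →  e   [R2 at ε]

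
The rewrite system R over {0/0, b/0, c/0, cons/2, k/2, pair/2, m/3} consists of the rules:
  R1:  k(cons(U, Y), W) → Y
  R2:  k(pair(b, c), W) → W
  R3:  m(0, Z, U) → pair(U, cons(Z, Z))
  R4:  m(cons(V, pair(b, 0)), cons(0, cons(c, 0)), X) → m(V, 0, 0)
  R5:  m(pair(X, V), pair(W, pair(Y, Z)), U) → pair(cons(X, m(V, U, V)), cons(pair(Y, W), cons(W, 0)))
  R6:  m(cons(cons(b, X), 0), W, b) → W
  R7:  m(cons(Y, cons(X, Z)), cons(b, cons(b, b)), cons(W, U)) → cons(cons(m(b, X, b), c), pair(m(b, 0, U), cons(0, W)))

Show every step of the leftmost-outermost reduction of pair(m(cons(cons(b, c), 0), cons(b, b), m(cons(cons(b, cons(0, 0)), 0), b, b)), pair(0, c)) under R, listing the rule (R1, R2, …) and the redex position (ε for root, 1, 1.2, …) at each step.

1. pair(m(cons(cons(b, c), 0), cons(b, b), m(cons(cons(b, cons(0, 0)), 0), b, b)), pair(0, c))  →  pair(m(cons(cons(b, c), 0), cons(b, b), b), pair(0, c))   [R6 at 1.3]
2. pair(m(cons(cons(b, c), 0), cons(b, b), b), pair(0, c))  →  pair(cons(b, b), pair(0, c))   [R6 at 1]

pair(cons(b, b), pair(0, c))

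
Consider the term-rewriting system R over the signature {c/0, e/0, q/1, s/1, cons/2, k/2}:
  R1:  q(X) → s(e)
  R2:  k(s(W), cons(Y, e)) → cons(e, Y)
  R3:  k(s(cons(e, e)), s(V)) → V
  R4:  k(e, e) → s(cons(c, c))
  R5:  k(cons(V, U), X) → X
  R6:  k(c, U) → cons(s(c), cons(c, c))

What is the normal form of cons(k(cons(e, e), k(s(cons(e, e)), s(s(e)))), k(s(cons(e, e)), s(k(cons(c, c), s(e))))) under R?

cons(s(e), s(e))

1. cons(k(cons(e, e), k(s(cons(e, e)), s(s(e)))), k(s(cons(e, e)), s(k(cons(c, c), s(e)))))  →  cons(k(s(cons(e, e)), s(s(e))), k(s(cons(e, e)), s(k(cons(c, c), s(e)))))   [R5 at 1]
2. cons(k(s(cons(e, e)), s(s(e))), k(s(cons(e, e)), s(k(cons(c, c), s(e)))))  →  cons(s(e), k(s(cons(e, e)), s(k(cons(c, c), s(e)))))   [R3 at 1]
3. cons(s(e), k(s(cons(e, e)), s(k(cons(c, c), s(e)))))  →  cons(s(e), k(cons(c, c), s(e)))   [R3 at 2]
4. cons(s(e), k(cons(c, c), s(e)))  →  cons(s(e), s(e))   [R5 at 2]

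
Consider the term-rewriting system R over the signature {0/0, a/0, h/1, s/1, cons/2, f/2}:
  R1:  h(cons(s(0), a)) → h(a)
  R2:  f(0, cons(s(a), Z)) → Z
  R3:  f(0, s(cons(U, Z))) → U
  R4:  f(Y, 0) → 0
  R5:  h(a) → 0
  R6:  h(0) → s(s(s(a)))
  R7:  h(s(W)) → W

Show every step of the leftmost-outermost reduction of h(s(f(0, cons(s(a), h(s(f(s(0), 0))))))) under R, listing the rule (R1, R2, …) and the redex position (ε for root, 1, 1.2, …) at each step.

0

1. h(s(f(0, cons(s(a), h(s(f(s(0), 0)))))))  →  f(0, cons(s(a), h(s(f(s(0), 0)))))   [R7 at ε]
2. f(0, cons(s(a), h(s(f(s(0), 0)))))  →  h(s(f(s(0), 0)))   [R2 at ε]
3. h(s(f(s(0), 0)))  →  f(s(0), 0)   [R7 at ε]
4. f(s(0), 0)  →  0   [R4 at ε]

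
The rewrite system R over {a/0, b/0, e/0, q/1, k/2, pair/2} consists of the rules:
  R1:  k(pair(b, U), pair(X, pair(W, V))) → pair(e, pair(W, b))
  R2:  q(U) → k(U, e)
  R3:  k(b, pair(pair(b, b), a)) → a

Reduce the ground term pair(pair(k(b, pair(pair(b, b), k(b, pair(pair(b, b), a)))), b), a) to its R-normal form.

pair(pair(a, b), a)

1. pair(pair(k(b, pair(pair(b, b), k(b, pair(pair(b, b), a)))), b), a)  →  pair(pair(k(b, pair(pair(b, b), a)), b), a)   [R3 at 1.1.2.2]
2. pair(pair(k(b, pair(pair(b, b), a)), b), a)  →  pair(pair(a, b), a)   [R3 at 1.1]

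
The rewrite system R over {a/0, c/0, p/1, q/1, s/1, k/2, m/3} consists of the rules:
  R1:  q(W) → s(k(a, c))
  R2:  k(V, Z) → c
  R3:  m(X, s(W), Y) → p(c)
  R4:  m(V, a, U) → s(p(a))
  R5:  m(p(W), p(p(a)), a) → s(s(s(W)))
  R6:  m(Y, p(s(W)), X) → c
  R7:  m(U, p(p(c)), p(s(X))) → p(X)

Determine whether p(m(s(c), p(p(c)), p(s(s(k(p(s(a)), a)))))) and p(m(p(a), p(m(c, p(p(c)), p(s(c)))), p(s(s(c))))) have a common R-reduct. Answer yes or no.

Reduce t₁ = p(m(s(c), p(p(c)), p(s(s(k(p(s(a)), a)))))):
1. p(m(s(c), p(p(c)), p(s(s(k(p(s(a)), a))))))  →  p(p(s(k(p(s(a)), a))))   [R7 at 1]
2. p(p(s(k(p(s(a)), a))))  →  p(p(s(c)))   [R2 at 1.1.1]

Reduce t₂ = p(m(p(a), p(m(c, p(p(c)), p(s(c)))), p(s(s(c))))):
1. p(m(p(a), p(m(c, p(p(c)), p(s(c)))), p(s(s(c)))))  →  p(m(p(a), p(p(c)), p(s(s(c)))))   [R7 at 1.2.1]
2. p(m(p(a), p(p(c)), p(s(s(c)))))  →  p(p(s(c)))   [R7 at 1]

yes — NF(t₁) = p(p(s(c))), NF(t₂) = p(p(s(c)))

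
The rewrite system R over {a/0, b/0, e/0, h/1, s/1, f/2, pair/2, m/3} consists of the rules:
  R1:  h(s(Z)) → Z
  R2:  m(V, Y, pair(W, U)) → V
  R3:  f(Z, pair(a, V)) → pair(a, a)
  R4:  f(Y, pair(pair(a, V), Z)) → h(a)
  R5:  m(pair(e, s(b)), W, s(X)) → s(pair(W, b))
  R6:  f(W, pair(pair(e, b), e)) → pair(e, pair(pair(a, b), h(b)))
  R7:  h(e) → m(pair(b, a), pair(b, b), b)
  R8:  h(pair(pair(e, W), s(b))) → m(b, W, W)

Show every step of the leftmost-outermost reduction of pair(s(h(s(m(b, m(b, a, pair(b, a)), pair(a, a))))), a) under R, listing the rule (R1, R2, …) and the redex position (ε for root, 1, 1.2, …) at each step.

pair(s(b), a)

1. pair(s(h(s(m(b, m(b, a, pair(b, a)), pair(a, a))))), a)  →  pair(s(m(b, m(b, a, pair(b, a)), pair(a, a))), a)   [R1 at 1.1]
2. pair(s(m(b, m(b, a, pair(b, a)), pair(a, a))), a)  →  pair(s(b), a)   [R2 at 1.1]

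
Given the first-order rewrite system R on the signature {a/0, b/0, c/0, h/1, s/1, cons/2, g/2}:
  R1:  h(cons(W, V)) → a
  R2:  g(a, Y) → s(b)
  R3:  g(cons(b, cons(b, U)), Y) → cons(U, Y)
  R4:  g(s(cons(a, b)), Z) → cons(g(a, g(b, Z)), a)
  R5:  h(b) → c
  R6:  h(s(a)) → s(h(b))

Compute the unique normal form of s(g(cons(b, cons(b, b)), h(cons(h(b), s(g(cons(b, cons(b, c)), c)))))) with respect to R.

1. s(g(cons(b, cons(b, b)), h(cons(h(b), s(g(cons(b, cons(b, c)), c))))))  →  s(cons(b, h(cons(h(b), s(g(cons(b, cons(b, c)), c))))))   [R3 at 1]
2. s(cons(b, h(cons(h(b), s(g(cons(b, cons(b, c)), c))))))  →  s(cons(b, a))   [R1 at 1.2]

s(cons(b, a))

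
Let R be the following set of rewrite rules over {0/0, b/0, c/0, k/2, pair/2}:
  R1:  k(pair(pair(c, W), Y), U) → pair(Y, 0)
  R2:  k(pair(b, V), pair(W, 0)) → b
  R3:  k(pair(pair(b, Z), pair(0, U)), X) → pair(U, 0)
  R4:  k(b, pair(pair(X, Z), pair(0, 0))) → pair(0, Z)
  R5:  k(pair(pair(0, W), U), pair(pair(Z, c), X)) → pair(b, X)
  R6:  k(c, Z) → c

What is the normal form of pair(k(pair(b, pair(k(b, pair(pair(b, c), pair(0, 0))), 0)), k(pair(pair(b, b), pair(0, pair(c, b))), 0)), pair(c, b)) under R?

1. pair(k(pair(b, pair(k(b, pair(pair(b, c), pair(0, 0))), 0)), k(pair(pair(b, b), pair(0, pair(c, b))), 0)), pair(c, b))  →  pair(k(pair(b, pair(pair(0, c), 0)), k(pair(pair(b, b), pair(0, pair(c, b))), 0)), pair(c, b))   [R4 at 1.1.2.1]
2. pair(k(pair(b, pair(pair(0, c), 0)), k(pair(pair(b, b), pair(0, pair(c, b))), 0)), pair(c, b))  →  pair(k(pair(b, pair(pair(0, c), 0)), pair(pair(c, b), 0)), pair(c, b))   [R3 at 1.2]
3. pair(k(pair(b, pair(pair(0, c), 0)), pair(pair(c, b), 0)), pair(c, b))  →  pair(b, pair(c, b))   [R2 at 1]

pair(b, pair(c, b))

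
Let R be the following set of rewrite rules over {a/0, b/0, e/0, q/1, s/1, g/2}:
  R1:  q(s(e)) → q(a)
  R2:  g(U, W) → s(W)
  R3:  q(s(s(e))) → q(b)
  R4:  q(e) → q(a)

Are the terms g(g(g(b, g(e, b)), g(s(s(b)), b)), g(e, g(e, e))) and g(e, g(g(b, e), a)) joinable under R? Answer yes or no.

no — NF(t₁) = s(s(s(e))), NF(t₂) = s(s(a))

Reduce t₁ = g(g(g(b, g(e, b)), g(s(s(b)), b)), g(e, g(e, e))):
1. g(g(g(b, g(e, b)), g(s(s(b)), b)), g(e, g(e, e)))  →  s(g(e, g(e, e)))   [R2 at ε]
2. s(g(e, g(e, e)))  →  s(s(g(e, e)))   [R2 at 1]
3. s(s(g(e, e)))  →  s(s(s(e)))   [R2 at 1.1]

Reduce t₂ = g(e, g(g(b, e), a)):
1. g(e, g(g(b, e), a))  →  s(g(g(b, e), a))   [R2 at ε]
2. s(g(g(b, e), a))  →  s(s(a))   [R2 at 1]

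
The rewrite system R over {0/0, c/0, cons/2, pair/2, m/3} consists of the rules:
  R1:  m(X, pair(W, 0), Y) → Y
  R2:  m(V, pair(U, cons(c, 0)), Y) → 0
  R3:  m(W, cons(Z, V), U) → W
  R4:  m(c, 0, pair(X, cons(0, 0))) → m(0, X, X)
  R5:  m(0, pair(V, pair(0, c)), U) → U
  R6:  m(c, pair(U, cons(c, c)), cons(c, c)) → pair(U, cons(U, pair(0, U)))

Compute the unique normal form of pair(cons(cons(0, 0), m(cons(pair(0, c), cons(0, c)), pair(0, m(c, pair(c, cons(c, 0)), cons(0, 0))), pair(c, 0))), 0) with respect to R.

1. pair(cons(cons(0, 0), m(cons(pair(0, c), cons(0, c)), pair(0, m(c, pair(c, cons(c, 0)), cons(0, 0))), pair(c, 0))), 0)  →  pair(cons(cons(0, 0), m(cons(pair(0, c), cons(0, c)), pair(0, 0), pair(c, 0))), 0)   [R2 at 1.2.2.2]
2. pair(cons(cons(0, 0), m(cons(pair(0, c), cons(0, c)), pair(0, 0), pair(c, 0))), 0)  →  pair(cons(cons(0, 0), pair(c, 0)), 0)   [R1 at 1.2]

pair(cons(cons(0, 0), pair(c, 0)), 0)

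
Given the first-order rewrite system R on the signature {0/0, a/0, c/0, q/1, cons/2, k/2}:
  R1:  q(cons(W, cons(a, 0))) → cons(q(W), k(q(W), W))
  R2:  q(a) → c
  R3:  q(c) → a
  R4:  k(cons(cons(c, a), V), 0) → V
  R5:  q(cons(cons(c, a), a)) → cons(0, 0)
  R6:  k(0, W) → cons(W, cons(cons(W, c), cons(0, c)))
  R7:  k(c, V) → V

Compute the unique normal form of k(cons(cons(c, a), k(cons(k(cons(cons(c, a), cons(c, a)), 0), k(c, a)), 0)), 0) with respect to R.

1. k(cons(cons(c, a), k(cons(k(cons(cons(c, a), cons(c, a)), 0), k(c, a)), 0)), 0)  →  k(cons(k(cons(cons(c, a), cons(c, a)), 0), k(c, a)), 0)   [R4 at ε]
2. k(cons(k(cons(cons(c, a), cons(c, a)), 0), k(c, a)), 0)  →  k(cons(cons(c, a), k(c, a)), 0)   [R4 at 1.1]
3. k(cons(cons(c, a), k(c, a)), 0)  →  k(c, a)   [R4 at ε]
4. k(c, a)  →  a   [R7 at ε]

a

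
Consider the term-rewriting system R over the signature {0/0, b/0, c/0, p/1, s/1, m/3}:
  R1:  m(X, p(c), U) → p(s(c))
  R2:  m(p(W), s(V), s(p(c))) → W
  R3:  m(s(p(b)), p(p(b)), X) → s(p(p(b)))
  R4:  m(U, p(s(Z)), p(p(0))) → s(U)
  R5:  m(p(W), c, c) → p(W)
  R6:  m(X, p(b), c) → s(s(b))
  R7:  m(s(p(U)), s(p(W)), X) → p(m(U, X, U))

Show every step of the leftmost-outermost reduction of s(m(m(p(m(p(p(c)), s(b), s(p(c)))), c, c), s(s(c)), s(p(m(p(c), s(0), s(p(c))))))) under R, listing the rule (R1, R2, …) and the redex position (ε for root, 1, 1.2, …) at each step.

s(p(c))

1. s(m(m(p(m(p(p(c)), s(b), s(p(c)))), c, c), s(s(c)), s(p(m(p(c), s(0), s(p(c)))))))  →  s(m(p(m(p(p(c)), s(b), s(p(c)))), s(s(c)), s(p(m(p(c), s(0), s(p(c)))))))   [R5 at 1.1]
2. s(m(p(m(p(p(c)), s(b), s(p(c)))), s(s(c)), s(p(m(p(c), s(0), s(p(c)))))))  →  s(m(p(p(c)), s(s(c)), s(p(m(p(c), s(0), s(p(c)))))))   [R2 at 1.1.1]
3. s(m(p(p(c)), s(s(c)), s(p(m(p(c), s(0), s(p(c)))))))  →  s(m(p(p(c)), s(s(c)), s(p(c))))   [R2 at 1.3.1.1]
4. s(m(p(p(c)), s(s(c)), s(p(c))))  →  s(p(c))   [R2 at 1]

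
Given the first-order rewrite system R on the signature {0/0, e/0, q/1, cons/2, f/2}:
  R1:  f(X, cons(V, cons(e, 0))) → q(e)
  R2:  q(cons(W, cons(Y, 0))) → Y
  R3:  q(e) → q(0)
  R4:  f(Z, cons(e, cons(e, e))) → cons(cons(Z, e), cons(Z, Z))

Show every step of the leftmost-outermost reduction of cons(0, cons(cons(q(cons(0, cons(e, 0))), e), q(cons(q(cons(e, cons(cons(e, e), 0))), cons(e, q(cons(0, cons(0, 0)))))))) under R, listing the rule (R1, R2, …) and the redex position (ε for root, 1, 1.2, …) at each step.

cons(0, cons(cons(e, e), e))

1. cons(0, cons(cons(q(cons(0, cons(e, 0))), e), q(cons(q(cons(e, cons(cons(e, e), 0))), cons(e, q(cons(0, cons(0, 0))))))))  →  cons(0, cons(cons(e, e), q(cons(q(cons(e, cons(cons(e, e), 0))), cons(e, q(cons(0, cons(0, 0))))))))   [R2 at 2.1.1]
2. cons(0, cons(cons(e, e), q(cons(q(cons(e, cons(cons(e, e), 0))), cons(e, q(cons(0, cons(0, 0))))))))  →  cons(0, cons(cons(e, e), q(cons(cons(e, e), cons(e, q(cons(0, cons(0, 0))))))))   [R2 at 2.2.1.1]
3. cons(0, cons(cons(e, e), q(cons(cons(e, e), cons(e, q(cons(0, cons(0, 0))))))))  →  cons(0, cons(cons(e, e), q(cons(cons(e, e), cons(e, 0)))))   [R2 at 2.2.1.2.2]
4. cons(0, cons(cons(e, e), q(cons(cons(e, e), cons(e, 0)))))  →  cons(0, cons(cons(e, e), e))   [R2 at 2.2]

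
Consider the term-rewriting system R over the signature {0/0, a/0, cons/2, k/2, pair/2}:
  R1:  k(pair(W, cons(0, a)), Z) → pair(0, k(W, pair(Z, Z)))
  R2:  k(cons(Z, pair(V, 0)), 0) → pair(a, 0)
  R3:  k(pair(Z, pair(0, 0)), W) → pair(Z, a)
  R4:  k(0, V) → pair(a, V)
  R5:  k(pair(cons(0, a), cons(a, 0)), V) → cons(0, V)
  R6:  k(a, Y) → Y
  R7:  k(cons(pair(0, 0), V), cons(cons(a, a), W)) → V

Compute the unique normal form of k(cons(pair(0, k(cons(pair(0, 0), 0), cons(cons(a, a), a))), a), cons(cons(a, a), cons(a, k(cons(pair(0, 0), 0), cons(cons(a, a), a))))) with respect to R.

1. k(cons(pair(0, k(cons(pair(0, 0), 0), cons(cons(a, a), a))), a), cons(cons(a, a), cons(a, k(cons(pair(0, 0), 0), cons(cons(a, a), a)))))  →  k(cons(pair(0, 0), a), cons(cons(a, a), cons(a, k(cons(pair(0, 0), 0), cons(cons(a, a), a)))))   [R7 at 1.1.2]
2. k(cons(pair(0, 0), a), cons(cons(a, a), cons(a, k(cons(pair(0, 0), 0), cons(cons(a, a), a)))))  →  a   [R7 at ε]

a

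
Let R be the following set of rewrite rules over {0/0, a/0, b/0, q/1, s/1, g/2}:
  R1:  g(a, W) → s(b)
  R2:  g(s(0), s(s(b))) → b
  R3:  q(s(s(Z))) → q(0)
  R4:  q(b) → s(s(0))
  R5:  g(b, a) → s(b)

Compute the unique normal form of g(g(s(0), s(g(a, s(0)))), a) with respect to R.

1. g(g(s(0), s(g(a, s(0)))), a)  →  g(g(s(0), s(s(b))), a)   [R1 at 1.2.1]
2. g(g(s(0), s(s(b))), a)  →  g(b, a)   [R2 at 1]
3. g(b, a)  →  s(b)   [R5 at ε]

s(b)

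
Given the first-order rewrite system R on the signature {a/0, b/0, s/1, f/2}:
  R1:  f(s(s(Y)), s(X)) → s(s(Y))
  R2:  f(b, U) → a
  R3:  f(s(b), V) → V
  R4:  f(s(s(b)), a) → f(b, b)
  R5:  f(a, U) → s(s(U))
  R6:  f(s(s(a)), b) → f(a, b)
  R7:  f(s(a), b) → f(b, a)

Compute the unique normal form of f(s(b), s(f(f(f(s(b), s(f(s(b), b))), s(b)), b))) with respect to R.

1. f(s(b), s(f(f(f(s(b), s(f(s(b), b))), s(b)), b)))  →  s(f(f(f(s(b), s(f(s(b), b))), s(b)), b))   [R3 at ε]
2. s(f(f(f(s(b), s(f(s(b), b))), s(b)), b))  →  s(f(f(s(f(s(b), b)), s(b)), b))   [R3 at 1.1.1]
3. s(f(f(s(f(s(b), b)), s(b)), b))  →  s(f(f(s(b), s(b)), b))   [R3 at 1.1.1.1]
4. s(f(f(s(b), s(b)), b))  →  s(f(s(b), b))   [R3 at 1.1]
5. s(f(s(b), b))  →  s(b)   [R3 at 1]

s(b)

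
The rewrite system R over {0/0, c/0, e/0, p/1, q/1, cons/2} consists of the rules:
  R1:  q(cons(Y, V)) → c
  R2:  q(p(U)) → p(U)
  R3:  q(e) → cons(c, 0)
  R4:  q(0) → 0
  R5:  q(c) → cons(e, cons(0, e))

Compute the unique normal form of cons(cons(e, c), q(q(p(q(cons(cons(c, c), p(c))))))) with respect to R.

cons(cons(e, c), p(c))

1. cons(cons(e, c), q(q(p(q(cons(cons(c, c), p(c)))))))  →  cons(cons(e, c), q(p(q(cons(cons(c, c), p(c))))))   [R2 at 2.1]
2. cons(cons(e, c), q(p(q(cons(cons(c, c), p(c))))))  →  cons(cons(e, c), p(q(cons(cons(c, c), p(c)))))   [R2 at 2]
3. cons(cons(e, c), p(q(cons(cons(c, c), p(c)))))  →  cons(cons(e, c), p(c))   [R1 at 2.1]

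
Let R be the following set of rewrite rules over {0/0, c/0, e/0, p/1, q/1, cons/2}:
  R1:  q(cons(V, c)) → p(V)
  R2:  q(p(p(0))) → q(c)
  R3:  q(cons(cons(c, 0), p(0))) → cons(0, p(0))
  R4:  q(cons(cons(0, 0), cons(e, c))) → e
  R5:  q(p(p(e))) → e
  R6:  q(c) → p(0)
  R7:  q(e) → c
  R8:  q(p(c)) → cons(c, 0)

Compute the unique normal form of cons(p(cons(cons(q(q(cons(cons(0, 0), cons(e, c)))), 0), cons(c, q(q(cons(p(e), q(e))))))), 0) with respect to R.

1. cons(p(cons(cons(q(q(cons(cons(0, 0), cons(e, c)))), 0), cons(c, q(q(cons(p(e), q(e))))))), 0)  →  cons(p(cons(cons(q(e), 0), cons(c, q(q(cons(p(e), q(e))))))), 0)   [R4 at 1.1.1.1.1]
2. cons(p(cons(cons(q(e), 0), cons(c, q(q(cons(p(e), q(e))))))), 0)  →  cons(p(cons(cons(c, 0), cons(c, q(q(cons(p(e), q(e))))))), 0)   [R7 at 1.1.1.1]
3. cons(p(cons(cons(c, 0), cons(c, q(q(cons(p(e), q(e))))))), 0)  →  cons(p(cons(cons(c, 0), cons(c, q(q(cons(p(e), c)))))), 0)   [R7 at 1.1.2.2.1.1.2]
4. cons(p(cons(cons(c, 0), cons(c, q(q(cons(p(e), c)))))), 0)  →  cons(p(cons(cons(c, 0), cons(c, q(p(p(e)))))), 0)   [R1 at 1.1.2.2.1]
5. cons(p(cons(cons(c, 0), cons(c, q(p(p(e)))))), 0)  →  cons(p(cons(cons(c, 0), cons(c, e))), 0)   [R5 at 1.1.2.2]

cons(p(cons(cons(c, 0), cons(c, e))), 0)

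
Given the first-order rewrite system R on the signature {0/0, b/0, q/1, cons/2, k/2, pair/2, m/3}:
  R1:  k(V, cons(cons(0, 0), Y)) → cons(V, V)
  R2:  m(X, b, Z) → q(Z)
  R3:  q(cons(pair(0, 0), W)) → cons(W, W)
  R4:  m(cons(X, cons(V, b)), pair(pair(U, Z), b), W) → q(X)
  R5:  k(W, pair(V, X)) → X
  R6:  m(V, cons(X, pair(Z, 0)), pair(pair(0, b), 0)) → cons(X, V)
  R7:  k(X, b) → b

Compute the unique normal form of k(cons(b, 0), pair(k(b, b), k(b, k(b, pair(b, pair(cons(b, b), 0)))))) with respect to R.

1. k(cons(b, 0), pair(k(b, b), k(b, k(b, pair(b, pair(cons(b, b), 0))))))  →  k(b, k(b, pair(b, pair(cons(b, b), 0))))   [R5 at ε]
2. k(b, k(b, pair(b, pair(cons(b, b), 0))))  →  k(b, pair(cons(b, b), 0))   [R5 at 2]
3. k(b, pair(cons(b, b), 0))  →  0   [R5 at ε]

0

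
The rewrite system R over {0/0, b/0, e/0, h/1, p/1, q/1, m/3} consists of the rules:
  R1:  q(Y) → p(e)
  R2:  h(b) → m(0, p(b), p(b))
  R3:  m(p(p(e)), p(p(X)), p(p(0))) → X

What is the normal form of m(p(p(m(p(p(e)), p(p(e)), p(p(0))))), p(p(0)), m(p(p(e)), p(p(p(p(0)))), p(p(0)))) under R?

1. m(p(p(m(p(p(e)), p(p(e)), p(p(0))))), p(p(0)), m(p(p(e)), p(p(p(p(0)))), p(p(0))))  →  m(p(p(e)), p(p(0)), m(p(p(e)), p(p(p(p(0)))), p(p(0))))   [R3 at 1.1.1]
2. m(p(p(e)), p(p(0)), m(p(p(e)), p(p(p(p(0)))), p(p(0))))  →  m(p(p(e)), p(p(0)), p(p(0)))   [R3 at 3]
3. m(p(p(e)), p(p(0)), p(p(0)))  →  0   [R3 at ε]

0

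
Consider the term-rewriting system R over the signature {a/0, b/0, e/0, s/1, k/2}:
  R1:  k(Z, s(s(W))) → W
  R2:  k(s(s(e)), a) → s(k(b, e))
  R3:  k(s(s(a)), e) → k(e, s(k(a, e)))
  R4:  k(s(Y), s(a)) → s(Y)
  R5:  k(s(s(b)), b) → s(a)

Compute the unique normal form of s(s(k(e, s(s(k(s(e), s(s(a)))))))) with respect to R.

s(s(a))

1. s(s(k(e, s(s(k(s(e), s(s(a))))))))  →  s(s(k(s(e), s(s(a)))))   [R1 at 1.1]
2. s(s(k(s(e), s(s(a)))))  →  s(s(a))   [R1 at 1.1]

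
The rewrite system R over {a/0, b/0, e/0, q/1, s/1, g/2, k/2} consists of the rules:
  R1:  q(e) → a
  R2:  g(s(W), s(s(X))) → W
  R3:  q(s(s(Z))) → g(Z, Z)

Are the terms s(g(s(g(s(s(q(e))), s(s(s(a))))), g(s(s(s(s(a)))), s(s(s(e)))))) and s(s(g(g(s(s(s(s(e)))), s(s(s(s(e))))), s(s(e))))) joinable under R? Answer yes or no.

Reduce t₁ = s(g(s(g(s(s(q(e))), s(s(s(a))))), g(s(s(s(s(a)))), s(s(s(e)))))):
1. s(g(s(g(s(s(q(e))), s(s(s(a))))), g(s(s(s(s(a)))), s(s(s(e))))))  →  s(g(s(s(q(e))), g(s(s(s(s(a)))), s(s(s(e))))))   [R2 at 1.1.1]
2. s(g(s(s(q(e))), g(s(s(s(s(a)))), s(s(s(e))))))  →  s(g(s(s(a)), g(s(s(s(s(a)))), s(s(s(e))))))   [R1 at 1.1.1.1]
3. s(g(s(s(a)), g(s(s(s(s(a)))), s(s(s(e))))))  →  s(g(s(s(a)), s(s(s(a)))))   [R2 at 1.2]
4. s(g(s(s(a)), s(s(s(a)))))  →  s(s(a))   [R2 at 1]

Reduce t₂ = s(s(g(g(s(s(s(s(e)))), s(s(s(s(e))))), s(s(e))))):
1. s(s(g(g(s(s(s(s(e)))), s(s(s(s(e))))), s(s(e)))))  →  s(s(g(s(s(s(e))), s(s(e)))))   [R2 at 1.1.1]
2. s(s(g(s(s(s(e))), s(s(e)))))  →  s(s(s(s(e))))   [R2 at 1.1]

no — NF(t₁) = s(s(a)), NF(t₂) = s(s(s(s(e))))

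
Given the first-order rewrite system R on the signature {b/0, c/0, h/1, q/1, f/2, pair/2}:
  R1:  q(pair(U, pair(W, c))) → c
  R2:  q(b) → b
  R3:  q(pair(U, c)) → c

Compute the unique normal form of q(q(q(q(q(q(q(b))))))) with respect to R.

b

1. q(q(q(q(q(q(q(b)))))))  →  q(q(q(q(q(q(b))))))   [R2 at 1.1.1.1.1.1]
2. q(q(q(q(q(q(b))))))  →  q(q(q(q(q(b)))))   [R2 at 1.1.1.1.1]
3. q(q(q(q(q(b)))))  →  q(q(q(q(b))))   [R2 at 1.1.1.1]
4. q(q(q(q(b))))  →  q(q(q(b)))   [R2 at 1.1.1]
5. q(q(q(b)))  →  q(q(b))   [R2 at 1.1]
6. q(q(b))  →  q(b)   [R2 at 1]
7. q(b)  →  b   [R2 at ε]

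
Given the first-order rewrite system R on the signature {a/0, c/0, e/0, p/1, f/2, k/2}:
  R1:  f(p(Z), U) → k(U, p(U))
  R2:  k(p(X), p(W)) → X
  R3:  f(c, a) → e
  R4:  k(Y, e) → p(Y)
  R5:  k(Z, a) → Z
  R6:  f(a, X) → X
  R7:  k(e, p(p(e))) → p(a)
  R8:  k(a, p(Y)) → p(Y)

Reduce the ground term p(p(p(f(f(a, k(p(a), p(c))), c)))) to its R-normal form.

1. p(p(p(f(f(a, k(p(a), p(c))), c))))  →  p(p(p(f(k(p(a), p(c)), c))))   [R6 at 1.1.1.1]
2. p(p(p(f(k(p(a), p(c)), c))))  →  p(p(p(f(a, c))))   [R2 at 1.1.1.1]
3. p(p(p(f(a, c))))  →  p(p(p(c)))   [R6 at 1.1.1]

p(p(p(c)))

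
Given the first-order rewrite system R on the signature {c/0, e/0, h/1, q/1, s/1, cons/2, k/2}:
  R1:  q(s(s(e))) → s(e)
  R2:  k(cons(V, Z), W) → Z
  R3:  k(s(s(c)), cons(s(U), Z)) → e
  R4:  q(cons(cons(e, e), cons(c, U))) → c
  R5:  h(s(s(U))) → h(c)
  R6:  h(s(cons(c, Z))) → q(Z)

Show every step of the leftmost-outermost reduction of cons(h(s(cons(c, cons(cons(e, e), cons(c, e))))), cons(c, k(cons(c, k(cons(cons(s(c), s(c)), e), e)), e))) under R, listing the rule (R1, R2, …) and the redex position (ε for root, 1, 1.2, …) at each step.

cons(c, cons(c, e))

1. cons(h(s(cons(c, cons(cons(e, e), cons(c, e))))), cons(c, k(cons(c, k(cons(cons(s(c), s(c)), e), e)), e)))  →  cons(q(cons(cons(e, e), cons(c, e))), cons(c, k(cons(c, k(cons(cons(s(c), s(c)), e), e)), e)))   [R6 at 1]
2. cons(q(cons(cons(e, e), cons(c, e))), cons(c, k(cons(c, k(cons(cons(s(c), s(c)), e), e)), e)))  →  cons(c, cons(c, k(cons(c, k(cons(cons(s(c), s(c)), e), e)), e)))   [R4 at 1]
3. cons(c, cons(c, k(cons(c, k(cons(cons(s(c), s(c)), e), e)), e)))  →  cons(c, cons(c, k(cons(cons(s(c), s(c)), e), e)))   [R2 at 2.2]
4. cons(c, cons(c, k(cons(cons(s(c), s(c)), e), e)))  →  cons(c, cons(c, e))   [R2 at 2.2]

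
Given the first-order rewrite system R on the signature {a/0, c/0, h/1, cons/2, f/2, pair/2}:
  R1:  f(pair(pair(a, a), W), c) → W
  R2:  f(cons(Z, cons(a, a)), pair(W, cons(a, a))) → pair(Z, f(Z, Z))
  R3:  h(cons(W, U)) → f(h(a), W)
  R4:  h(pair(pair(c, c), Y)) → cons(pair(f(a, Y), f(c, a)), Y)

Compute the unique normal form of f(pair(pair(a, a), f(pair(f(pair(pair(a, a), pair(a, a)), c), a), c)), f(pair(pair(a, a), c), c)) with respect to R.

1. f(pair(pair(a, a), f(pair(f(pair(pair(a, a), pair(a, a)), c), a), c)), f(pair(pair(a, a), c), c))  →  f(pair(pair(a, a), f(pair(pair(a, a), a), c)), f(pair(pair(a, a), c), c))   [R1 at 1.2.1.1]
2. f(pair(pair(a, a), f(pair(pair(a, a), a), c)), f(pair(pair(a, a), c), c))  →  f(pair(pair(a, a), a), f(pair(pair(a, a), c), c))   [R1 at 1.2]
3. f(pair(pair(a, a), a), f(pair(pair(a, a), c), c))  →  f(pair(pair(a, a), a), c)   [R1 at 2]
4. f(pair(pair(a, a), a), c)  →  a   [R1 at ε]

a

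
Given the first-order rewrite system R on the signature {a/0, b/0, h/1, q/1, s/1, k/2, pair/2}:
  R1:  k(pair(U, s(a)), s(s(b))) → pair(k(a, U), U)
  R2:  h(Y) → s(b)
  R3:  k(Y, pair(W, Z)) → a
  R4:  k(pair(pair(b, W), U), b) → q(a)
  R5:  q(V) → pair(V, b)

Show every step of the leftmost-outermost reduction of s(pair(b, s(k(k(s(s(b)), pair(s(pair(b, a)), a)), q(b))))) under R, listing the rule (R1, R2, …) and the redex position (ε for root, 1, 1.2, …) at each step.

1. s(pair(b, s(k(k(s(s(b)), pair(s(pair(b, a)), a)), q(b)))))  →  s(pair(b, s(k(a, q(b)))))   [R3 at 1.2.1.1]
2. s(pair(b, s(k(a, q(b)))))  →  s(pair(b, s(k(a, pair(b, b)))))   [R5 at 1.2.1.2]
3. s(pair(b, s(k(a, pair(b, b)))))  →  s(pair(b, s(a)))   [R3 at 1.2.1]

s(pair(b, s(a)))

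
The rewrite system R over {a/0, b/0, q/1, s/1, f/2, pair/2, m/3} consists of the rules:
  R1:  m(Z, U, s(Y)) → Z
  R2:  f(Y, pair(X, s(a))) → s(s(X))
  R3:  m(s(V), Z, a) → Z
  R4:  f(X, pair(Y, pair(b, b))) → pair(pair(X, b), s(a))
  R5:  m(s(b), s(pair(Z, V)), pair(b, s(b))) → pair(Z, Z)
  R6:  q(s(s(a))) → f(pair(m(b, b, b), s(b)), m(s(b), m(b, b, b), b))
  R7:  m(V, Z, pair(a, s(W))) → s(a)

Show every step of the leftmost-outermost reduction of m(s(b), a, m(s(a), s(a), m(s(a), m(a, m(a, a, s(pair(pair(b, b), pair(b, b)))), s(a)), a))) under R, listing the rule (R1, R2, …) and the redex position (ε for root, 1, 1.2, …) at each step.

s(b)

1. m(s(b), a, m(s(a), s(a), m(s(a), m(a, m(a, a, s(pair(pair(b, b), pair(b, b)))), s(a)), a)))  →  m(s(b), a, m(s(a), s(a), m(a, m(a, a, s(pair(pair(b, b), pair(b, b)))), s(a))))   [R3 at 3.3]
2. m(s(b), a, m(s(a), s(a), m(a, m(a, a, s(pair(pair(b, b), pair(b, b)))), s(a))))  →  m(s(b), a, m(s(a), s(a), a))   [R1 at 3.3]
3. m(s(b), a, m(s(a), s(a), a))  →  m(s(b), a, s(a))   [R3 at 3]
4. m(s(b), a, s(a))  →  s(b)   [R1 at ε]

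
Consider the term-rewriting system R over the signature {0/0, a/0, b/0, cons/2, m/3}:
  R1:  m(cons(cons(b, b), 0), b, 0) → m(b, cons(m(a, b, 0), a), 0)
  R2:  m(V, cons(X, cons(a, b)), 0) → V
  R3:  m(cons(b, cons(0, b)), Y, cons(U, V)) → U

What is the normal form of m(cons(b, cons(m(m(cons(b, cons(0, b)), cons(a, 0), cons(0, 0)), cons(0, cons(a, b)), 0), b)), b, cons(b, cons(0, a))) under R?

1. m(cons(b, cons(m(m(cons(b, cons(0, b)), cons(a, 0), cons(0, 0)), cons(0, cons(a, b)), 0), b)), b, cons(b, cons(0, a)))  →  m(cons(b, cons(m(cons(b, cons(0, b)), cons(a, 0), cons(0, 0)), b)), b, cons(b, cons(0, a)))   [R2 at 1.2.1]
2. m(cons(b, cons(m(cons(b, cons(0, b)), cons(a, 0), cons(0, 0)), b)), b, cons(b, cons(0, a)))  →  m(cons(b, cons(0, b)), b, cons(b, cons(0, a)))   [R3 at 1.2.1]
3. m(cons(b, cons(0, b)), b, cons(b, cons(0, a)))  →  b   [R3 at ε]

b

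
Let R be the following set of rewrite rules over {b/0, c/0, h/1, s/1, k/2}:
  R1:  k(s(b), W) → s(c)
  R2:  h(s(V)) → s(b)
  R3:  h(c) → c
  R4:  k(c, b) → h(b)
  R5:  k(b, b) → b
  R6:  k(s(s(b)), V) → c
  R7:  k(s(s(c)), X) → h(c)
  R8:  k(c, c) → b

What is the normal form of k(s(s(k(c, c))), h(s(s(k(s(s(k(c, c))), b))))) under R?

c

1. k(s(s(k(c, c))), h(s(s(k(s(s(k(c, c))), b)))))  →  k(s(s(b)), h(s(s(k(s(s(k(c, c))), b)))))   [R8 at 1.1.1]
2. k(s(s(b)), h(s(s(k(s(s(k(c, c))), b)))))  →  c   [R6 at ε]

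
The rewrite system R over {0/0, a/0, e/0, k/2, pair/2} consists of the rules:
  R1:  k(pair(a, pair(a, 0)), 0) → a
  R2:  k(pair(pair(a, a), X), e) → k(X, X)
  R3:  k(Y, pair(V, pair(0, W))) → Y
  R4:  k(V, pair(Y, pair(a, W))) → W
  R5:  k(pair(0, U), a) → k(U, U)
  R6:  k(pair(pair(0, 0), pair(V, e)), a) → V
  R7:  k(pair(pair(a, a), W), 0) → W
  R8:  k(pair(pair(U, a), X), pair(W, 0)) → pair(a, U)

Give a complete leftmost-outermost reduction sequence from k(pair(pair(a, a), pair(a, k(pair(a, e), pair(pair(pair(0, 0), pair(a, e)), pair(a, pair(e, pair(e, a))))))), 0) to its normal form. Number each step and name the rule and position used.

pair(a, pair(e, pair(e, a)))

1. k(pair(pair(a, a), pair(a, k(pair(a, e), pair(pair(pair(0, 0), pair(a, e)), pair(a, pair(e, pair(e, a))))))), 0)  →  pair(a, k(pair(a, e), pair(pair(pair(0, 0), pair(a, e)), pair(a, pair(e, pair(e, a))))))   [R7 at ε]
2. pair(a, k(pair(a, e), pair(pair(pair(0, 0), pair(a, e)), pair(a, pair(e, pair(e, a))))))  →  pair(a, pair(e, pair(e, a)))   [R4 at 2]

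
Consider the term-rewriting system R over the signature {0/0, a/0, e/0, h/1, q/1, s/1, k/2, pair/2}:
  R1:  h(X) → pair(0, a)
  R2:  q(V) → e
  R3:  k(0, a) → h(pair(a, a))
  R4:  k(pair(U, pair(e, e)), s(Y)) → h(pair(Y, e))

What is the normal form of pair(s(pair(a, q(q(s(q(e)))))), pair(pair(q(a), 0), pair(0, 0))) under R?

pair(s(pair(a, e)), pair(pair(e, 0), pair(0, 0)))

1. pair(s(pair(a, q(q(s(q(e)))))), pair(pair(q(a), 0), pair(0, 0)))  →  pair(s(pair(a, e)), pair(pair(q(a), 0), pair(0, 0)))   [R2 at 1.1.2]
2. pair(s(pair(a, e)), pair(pair(q(a), 0), pair(0, 0)))  →  pair(s(pair(a, e)), pair(pair(e, 0), pair(0, 0)))   [R2 at 2.1.1]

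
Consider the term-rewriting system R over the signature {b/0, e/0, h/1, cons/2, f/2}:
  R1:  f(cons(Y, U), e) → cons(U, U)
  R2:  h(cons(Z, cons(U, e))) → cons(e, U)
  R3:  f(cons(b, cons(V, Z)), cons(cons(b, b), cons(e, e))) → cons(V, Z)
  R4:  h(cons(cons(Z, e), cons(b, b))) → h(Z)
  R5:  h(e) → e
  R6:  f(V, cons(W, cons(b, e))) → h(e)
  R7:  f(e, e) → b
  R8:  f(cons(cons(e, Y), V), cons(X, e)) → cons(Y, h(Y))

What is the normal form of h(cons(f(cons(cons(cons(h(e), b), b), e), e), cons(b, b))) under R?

1. h(cons(f(cons(cons(cons(h(e), b), b), e), e), cons(b, b)))  →  h(cons(cons(e, e), cons(b, b)))   [R1 at 1.1]
2. h(cons(cons(e, e), cons(b, b)))  →  h(e)   [R4 at ε]
3. h(e)  →  e   [R5 at ε]

e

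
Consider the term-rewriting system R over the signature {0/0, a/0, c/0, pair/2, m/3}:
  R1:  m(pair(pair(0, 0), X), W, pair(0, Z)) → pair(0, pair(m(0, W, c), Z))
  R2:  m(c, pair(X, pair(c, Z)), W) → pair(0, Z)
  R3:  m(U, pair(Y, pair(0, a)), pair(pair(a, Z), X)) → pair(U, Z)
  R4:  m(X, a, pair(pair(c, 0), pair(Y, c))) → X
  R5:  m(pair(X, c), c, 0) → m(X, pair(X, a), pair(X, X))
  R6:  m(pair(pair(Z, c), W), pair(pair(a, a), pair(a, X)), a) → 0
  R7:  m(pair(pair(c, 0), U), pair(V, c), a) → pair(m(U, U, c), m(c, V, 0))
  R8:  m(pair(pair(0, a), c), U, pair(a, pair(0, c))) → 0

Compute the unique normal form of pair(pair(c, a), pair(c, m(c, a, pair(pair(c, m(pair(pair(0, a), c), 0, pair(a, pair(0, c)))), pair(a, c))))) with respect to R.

pair(pair(c, a), pair(c, c))

1. pair(pair(c, a), pair(c, m(c, a, pair(pair(c, m(pair(pair(0, a), c), 0, pair(a, pair(0, c)))), pair(a, c)))))  →  pair(pair(c, a), pair(c, m(c, a, pair(pair(c, 0), pair(a, c)))))   [R8 at 2.2.3.1.2]
2. pair(pair(c, a), pair(c, m(c, a, pair(pair(c, 0), pair(a, c)))))  →  pair(pair(c, a), pair(c, c))   [R4 at 2.2]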